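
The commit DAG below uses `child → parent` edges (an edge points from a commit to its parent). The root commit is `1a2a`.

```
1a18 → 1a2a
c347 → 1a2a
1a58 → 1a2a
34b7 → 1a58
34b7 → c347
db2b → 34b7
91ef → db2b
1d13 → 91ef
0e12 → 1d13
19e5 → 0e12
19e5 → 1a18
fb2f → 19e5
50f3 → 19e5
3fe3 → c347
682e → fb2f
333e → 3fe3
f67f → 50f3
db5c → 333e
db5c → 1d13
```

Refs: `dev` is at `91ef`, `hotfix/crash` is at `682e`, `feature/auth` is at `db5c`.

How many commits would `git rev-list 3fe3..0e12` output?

6

Reachable from 0e12: {0e12, 1a2a, 1a58, 1d13, 34b7, 91ef, c347, db2b}.
Reachable from 3fe3: {1a2a, 3fe3, c347}.
In 0e12's history but not 3fe3's: {0e12, 1a58, 1d13, 34b7, 91ef, db2b} — 6 commits.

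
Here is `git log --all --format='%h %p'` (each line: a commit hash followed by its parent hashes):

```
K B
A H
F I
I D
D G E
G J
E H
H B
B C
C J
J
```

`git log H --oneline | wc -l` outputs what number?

Walking parent pointers from H: reachable set = {B, C, H, J}.
That is 4 commits.

4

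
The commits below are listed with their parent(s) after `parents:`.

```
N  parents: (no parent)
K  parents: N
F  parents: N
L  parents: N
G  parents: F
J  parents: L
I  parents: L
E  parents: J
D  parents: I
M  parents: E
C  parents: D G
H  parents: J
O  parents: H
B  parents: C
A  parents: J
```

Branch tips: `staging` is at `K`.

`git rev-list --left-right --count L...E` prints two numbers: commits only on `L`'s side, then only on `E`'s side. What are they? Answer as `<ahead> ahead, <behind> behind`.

Reachable from L: {L, N}.
Reachable from E: {E, J, L, N}.
Only in L's history (ahead): {} — 0.
Only in E's history (behind): {E, J} — 2.

0 ahead, 2 behind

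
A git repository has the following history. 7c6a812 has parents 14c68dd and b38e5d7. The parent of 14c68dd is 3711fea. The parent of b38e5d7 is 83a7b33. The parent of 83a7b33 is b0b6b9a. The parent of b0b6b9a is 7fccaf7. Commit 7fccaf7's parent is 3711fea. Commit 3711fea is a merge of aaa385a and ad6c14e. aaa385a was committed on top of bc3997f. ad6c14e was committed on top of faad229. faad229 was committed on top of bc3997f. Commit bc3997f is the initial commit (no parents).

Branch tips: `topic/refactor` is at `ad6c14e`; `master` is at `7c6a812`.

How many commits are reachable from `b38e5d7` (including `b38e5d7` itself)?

9

Walking parent pointers from b38e5d7: reachable set = {3711fea, 7fccaf7, 83a7b33, aaa385a, ad6c14e, b0b6b9a, b38e5d7, bc3997f, faad229}.
That is 9 commits.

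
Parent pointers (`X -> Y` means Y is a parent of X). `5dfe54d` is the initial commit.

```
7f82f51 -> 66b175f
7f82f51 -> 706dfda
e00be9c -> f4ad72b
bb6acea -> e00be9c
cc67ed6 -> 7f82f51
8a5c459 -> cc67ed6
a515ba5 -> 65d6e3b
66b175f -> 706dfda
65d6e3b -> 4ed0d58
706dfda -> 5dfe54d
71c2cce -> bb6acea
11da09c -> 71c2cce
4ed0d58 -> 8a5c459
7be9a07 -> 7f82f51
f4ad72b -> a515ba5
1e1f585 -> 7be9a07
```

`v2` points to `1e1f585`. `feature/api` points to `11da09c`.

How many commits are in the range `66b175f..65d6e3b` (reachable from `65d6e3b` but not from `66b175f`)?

5

Reachable from 65d6e3b: {4ed0d58, 5dfe54d, 65d6e3b, 66b175f, 706dfda, 7f82f51, 8a5c459, cc67ed6}.
Reachable from 66b175f: {5dfe54d, 66b175f, 706dfda}.
In 65d6e3b's history but not 66b175f's: {4ed0d58, 65d6e3b, 7f82f51, 8a5c459, cc67ed6} — 5 commits.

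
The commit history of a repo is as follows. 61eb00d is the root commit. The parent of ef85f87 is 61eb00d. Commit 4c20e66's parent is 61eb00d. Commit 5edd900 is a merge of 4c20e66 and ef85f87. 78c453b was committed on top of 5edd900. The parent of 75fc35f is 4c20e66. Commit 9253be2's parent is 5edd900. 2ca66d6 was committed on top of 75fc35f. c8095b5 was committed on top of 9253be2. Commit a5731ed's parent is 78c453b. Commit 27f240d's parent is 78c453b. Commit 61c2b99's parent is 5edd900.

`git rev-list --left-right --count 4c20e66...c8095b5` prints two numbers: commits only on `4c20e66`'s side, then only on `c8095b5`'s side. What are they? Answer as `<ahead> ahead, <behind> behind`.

0 ahead, 4 behind

Reachable from 4c20e66: {4c20e66, 61eb00d}.
Reachable from c8095b5: {4c20e66, 5edd900, 61eb00d, 9253be2, c8095b5, ef85f87}.
Only in 4c20e66's history (ahead): {} — 0.
Only in c8095b5's history (behind): {5edd900, 9253be2, c8095b5, ef85f87} — 4.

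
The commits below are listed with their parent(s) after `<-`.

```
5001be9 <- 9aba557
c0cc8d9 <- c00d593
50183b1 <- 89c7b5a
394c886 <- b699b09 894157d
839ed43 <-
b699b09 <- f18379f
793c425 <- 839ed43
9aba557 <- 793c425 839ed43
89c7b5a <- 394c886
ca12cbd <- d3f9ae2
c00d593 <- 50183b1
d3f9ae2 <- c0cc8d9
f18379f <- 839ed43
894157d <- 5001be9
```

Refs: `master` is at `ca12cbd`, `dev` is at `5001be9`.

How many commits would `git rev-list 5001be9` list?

4

Walking parent pointers from 5001be9: reachable set = {5001be9, 793c425, 839ed43, 9aba557}.
That is 4 commits.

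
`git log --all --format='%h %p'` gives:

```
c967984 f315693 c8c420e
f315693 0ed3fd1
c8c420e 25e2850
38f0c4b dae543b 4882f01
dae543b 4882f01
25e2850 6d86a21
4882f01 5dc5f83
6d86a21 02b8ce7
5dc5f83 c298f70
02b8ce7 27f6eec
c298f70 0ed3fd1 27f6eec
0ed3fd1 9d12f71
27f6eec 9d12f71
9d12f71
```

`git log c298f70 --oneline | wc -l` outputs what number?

4

Walking parent pointers from c298f70: reachable set = {0ed3fd1, 27f6eec, 9d12f71, c298f70}.
That is 4 commits.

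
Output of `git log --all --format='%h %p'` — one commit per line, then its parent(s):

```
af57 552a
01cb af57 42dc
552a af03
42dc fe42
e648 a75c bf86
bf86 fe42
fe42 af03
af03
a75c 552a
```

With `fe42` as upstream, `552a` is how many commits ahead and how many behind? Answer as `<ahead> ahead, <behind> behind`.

1 ahead, 1 behind

Reachable from 552a: {552a, af03}.
Reachable from fe42: {af03, fe42}.
Only in 552a's history (ahead): {552a} — 1.
Only in fe42's history (behind): {fe42} — 1.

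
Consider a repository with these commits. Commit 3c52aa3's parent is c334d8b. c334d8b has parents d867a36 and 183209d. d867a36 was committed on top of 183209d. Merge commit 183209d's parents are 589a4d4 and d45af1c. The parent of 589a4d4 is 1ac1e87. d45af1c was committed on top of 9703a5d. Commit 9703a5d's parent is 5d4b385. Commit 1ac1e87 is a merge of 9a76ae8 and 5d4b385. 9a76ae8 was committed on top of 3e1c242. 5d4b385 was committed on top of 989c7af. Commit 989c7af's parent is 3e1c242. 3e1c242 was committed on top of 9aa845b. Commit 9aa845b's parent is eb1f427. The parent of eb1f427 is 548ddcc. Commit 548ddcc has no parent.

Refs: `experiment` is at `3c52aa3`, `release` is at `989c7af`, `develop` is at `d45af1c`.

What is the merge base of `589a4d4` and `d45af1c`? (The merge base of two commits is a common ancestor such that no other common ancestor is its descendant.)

5d4b385

Ancestors of 589a4d4: {1ac1e87, 3e1c242, 548ddcc, 589a4d4, 5d4b385, 989c7af, 9a76ae8, 9aa845b, eb1f427}.
Ancestors of d45af1c: {3e1c242, 548ddcc, 5d4b385, 9703a5d, 989c7af, 9aa845b, d45af1c, eb1f427}.
Common ancestors: {3e1c242, 548ddcc, 5d4b385, 989c7af, 9aa845b, eb1f427}.
Among these, 5d4b385 is not an ancestor of any other common ancestor — it is the merge base.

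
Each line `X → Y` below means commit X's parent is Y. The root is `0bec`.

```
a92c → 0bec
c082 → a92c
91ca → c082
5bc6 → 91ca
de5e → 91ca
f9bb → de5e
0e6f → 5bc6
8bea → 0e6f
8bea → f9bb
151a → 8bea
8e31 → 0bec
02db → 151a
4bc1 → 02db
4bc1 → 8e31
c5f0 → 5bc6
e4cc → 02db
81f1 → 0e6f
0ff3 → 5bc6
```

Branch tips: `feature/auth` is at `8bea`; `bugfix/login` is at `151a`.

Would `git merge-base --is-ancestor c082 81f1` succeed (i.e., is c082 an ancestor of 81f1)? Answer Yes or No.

Yes

Ancestors of 81f1 (commits reachable by following parents): {0bec, 0e6f, 5bc6, 81f1, 91ca, a92c, c082}.
c082 is in that set, so it is an ancestor of 81f1.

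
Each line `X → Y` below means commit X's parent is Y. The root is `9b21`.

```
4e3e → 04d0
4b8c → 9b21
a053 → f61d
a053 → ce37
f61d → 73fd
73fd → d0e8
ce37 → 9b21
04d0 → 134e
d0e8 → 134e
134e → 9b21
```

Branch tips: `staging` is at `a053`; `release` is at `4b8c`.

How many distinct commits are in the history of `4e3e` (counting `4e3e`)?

Walking parent pointers from 4e3e: reachable set = {04d0, 134e, 4e3e, 9b21}.
That is 4 commits.

4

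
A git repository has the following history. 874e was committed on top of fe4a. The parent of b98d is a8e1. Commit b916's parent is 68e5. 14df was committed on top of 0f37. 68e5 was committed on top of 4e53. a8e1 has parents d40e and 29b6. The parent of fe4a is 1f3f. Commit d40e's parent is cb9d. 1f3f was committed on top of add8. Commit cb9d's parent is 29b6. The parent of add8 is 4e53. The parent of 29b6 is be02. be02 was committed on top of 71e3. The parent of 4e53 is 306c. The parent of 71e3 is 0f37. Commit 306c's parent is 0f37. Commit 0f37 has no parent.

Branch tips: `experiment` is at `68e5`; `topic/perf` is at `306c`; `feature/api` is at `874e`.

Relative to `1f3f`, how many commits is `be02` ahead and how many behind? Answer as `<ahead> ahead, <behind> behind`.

Reachable from be02: {0f37, 71e3, be02}.
Reachable from 1f3f: {0f37, 1f3f, 306c, 4e53, add8}.
Only in be02's history (ahead): {71e3, be02} — 2.
Only in 1f3f's history (behind): {1f3f, 306c, 4e53, add8} — 4.

2 ahead, 4 behind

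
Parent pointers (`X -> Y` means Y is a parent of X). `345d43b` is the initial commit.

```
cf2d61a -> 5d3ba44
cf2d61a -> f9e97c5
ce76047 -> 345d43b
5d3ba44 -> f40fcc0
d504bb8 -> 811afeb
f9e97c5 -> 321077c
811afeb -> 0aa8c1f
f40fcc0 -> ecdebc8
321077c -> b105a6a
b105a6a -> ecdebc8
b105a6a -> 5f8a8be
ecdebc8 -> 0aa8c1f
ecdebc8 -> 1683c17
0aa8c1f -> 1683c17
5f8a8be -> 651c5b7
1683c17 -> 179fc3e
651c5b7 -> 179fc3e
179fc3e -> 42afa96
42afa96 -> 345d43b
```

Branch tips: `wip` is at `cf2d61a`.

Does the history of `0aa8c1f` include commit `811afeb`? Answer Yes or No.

No

Ancestors of 0aa8c1f: {0aa8c1f, 1683c17, 179fc3e, 345d43b, 42afa96}.
811afeb is not in that set, so it is not an ancestor of 0aa8c1f.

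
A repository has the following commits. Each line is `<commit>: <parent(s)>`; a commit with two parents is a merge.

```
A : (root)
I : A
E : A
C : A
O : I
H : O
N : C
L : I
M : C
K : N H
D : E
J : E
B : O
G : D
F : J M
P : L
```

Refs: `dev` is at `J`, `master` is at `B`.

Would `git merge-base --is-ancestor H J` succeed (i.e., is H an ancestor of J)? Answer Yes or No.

Ancestors of J: {A, E, J}.
H is not in that set, so it is not an ancestor of J.

No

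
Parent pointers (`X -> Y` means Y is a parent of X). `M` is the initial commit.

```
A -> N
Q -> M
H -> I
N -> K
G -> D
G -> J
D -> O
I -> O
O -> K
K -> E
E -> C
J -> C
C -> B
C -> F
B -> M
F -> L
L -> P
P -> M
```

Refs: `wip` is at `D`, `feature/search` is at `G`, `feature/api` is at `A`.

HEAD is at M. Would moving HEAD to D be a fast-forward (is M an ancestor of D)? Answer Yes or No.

A fast-forward from M to D is possible iff M is an ancestor of D.
Ancestors of D: {B, C, D, E, F, K, L, M, O, P}.
M is among them, so fast-forward is possible.

Yes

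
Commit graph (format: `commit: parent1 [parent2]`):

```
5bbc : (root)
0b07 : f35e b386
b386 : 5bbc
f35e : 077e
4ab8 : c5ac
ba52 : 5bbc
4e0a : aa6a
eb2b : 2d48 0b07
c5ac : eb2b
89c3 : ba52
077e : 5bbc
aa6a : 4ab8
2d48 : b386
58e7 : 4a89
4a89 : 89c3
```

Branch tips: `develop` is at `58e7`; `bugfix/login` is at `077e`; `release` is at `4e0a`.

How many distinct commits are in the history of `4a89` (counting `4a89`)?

Walking parent pointers from 4a89: reachable set = {4a89, 5bbc, 89c3, ba52}.
That is 4 commits.

4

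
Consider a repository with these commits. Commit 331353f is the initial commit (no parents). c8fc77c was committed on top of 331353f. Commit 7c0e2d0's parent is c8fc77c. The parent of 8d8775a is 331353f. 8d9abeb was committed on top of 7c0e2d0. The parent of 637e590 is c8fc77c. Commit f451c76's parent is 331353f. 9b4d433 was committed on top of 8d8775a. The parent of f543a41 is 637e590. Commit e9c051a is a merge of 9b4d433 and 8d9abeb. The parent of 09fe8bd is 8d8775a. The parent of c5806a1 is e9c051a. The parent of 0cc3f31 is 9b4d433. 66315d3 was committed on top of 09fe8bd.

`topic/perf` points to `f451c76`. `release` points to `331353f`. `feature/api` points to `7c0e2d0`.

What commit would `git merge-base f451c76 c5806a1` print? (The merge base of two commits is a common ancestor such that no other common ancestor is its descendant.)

Ancestors of f451c76: {331353f, f451c76}.
Ancestors of c5806a1: {331353f, 7c0e2d0, 8d8775a, 8d9abeb, 9b4d433, c5806a1, c8fc77c, e9c051a}.
Common ancestors: {331353f}.
The only common ancestor is 331353f, so it is the merge base.

331353f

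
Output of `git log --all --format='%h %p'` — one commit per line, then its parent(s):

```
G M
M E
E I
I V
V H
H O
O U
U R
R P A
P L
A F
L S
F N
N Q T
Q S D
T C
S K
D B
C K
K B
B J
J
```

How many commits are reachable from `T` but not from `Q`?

Reachable from T: {B, C, J, K, T}.
Reachable from Q: {B, D, J, K, Q, S}.
In T's history but not Q's: {C, T} — 2 commits.

2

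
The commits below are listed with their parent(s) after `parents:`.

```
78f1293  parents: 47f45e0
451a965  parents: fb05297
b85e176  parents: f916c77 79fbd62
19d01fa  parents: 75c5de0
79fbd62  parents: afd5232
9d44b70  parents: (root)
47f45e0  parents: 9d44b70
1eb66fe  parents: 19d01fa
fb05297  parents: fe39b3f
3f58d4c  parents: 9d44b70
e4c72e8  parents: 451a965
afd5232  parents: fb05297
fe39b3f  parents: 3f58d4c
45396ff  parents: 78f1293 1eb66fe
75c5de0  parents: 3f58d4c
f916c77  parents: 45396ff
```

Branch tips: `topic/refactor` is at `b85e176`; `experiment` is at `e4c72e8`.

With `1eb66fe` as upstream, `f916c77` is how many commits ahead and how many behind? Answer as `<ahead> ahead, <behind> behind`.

Reachable from f916c77: {19d01fa, 1eb66fe, 3f58d4c, 45396ff, 47f45e0, 75c5de0, 78f1293, 9d44b70, f916c77}.
Reachable from 1eb66fe: {19d01fa, 1eb66fe, 3f58d4c, 75c5de0, 9d44b70}.
Only in f916c77's history (ahead): {45396ff, 47f45e0, 78f1293, f916c77} — 4.
Only in 1eb66fe's history (behind): {} — 0.

4 ahead, 0 behind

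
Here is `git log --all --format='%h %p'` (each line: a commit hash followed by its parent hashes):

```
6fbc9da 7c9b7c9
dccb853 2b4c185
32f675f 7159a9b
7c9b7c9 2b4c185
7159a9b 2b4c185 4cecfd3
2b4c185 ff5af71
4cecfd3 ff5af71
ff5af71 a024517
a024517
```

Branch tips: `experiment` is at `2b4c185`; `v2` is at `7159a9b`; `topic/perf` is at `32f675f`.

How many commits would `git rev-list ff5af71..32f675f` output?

4

Reachable from 32f675f: {2b4c185, 32f675f, 4cecfd3, 7159a9b, a024517, ff5af71}.
Reachable from ff5af71: {a024517, ff5af71}.
In 32f675f's history but not ff5af71's: {2b4c185, 32f675f, 4cecfd3, 7159a9b} — 4 commits.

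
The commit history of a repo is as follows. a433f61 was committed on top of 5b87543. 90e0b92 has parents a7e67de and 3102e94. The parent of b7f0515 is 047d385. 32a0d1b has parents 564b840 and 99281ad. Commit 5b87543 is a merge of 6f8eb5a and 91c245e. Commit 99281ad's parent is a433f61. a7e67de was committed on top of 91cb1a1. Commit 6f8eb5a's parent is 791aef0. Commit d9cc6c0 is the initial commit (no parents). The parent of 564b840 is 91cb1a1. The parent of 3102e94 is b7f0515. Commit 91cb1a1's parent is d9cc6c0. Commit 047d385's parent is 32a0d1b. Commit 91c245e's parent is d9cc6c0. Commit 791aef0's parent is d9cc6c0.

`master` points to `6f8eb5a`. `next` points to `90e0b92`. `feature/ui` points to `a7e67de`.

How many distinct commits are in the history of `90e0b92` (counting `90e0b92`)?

15

Walking parent pointers from 90e0b92: reachable set = {047d385, 3102e94, 32a0d1b, 564b840, 5b87543, 6f8eb5a, 791aef0, 90e0b92, 91c245e, 91cb1a1, 99281ad, a433f61, a7e67de, b7f0515, d9cc6c0}.
That is 15 commits.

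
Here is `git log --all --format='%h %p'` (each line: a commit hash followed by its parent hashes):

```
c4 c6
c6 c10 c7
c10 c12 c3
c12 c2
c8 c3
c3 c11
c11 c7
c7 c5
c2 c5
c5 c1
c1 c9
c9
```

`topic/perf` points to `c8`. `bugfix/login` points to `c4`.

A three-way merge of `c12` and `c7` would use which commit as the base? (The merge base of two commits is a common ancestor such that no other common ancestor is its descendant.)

Ancestors of c12: {c1, c12, c2, c5, c9}.
Ancestors of c7: {c1, c5, c7, c9}.
Common ancestors: {c1, c5, c9}.
Among these, c5 is not an ancestor of any other common ancestor — it is the merge base.

c5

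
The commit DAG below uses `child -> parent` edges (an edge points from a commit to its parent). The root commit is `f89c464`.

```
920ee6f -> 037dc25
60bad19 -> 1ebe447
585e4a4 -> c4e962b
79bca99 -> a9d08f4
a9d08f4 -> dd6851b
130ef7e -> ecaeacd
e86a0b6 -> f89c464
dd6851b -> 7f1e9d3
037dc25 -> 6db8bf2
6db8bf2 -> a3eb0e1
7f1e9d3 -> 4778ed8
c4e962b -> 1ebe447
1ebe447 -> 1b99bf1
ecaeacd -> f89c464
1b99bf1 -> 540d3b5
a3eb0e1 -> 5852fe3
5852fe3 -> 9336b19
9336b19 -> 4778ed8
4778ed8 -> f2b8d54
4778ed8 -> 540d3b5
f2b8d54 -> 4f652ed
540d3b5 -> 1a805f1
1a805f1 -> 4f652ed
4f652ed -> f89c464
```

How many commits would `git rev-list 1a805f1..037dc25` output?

8

Reachable from 037dc25: {037dc25, 1a805f1, 4778ed8, 4f652ed, 540d3b5, 5852fe3, 6db8bf2, 9336b19, a3eb0e1, f2b8d54, f89c464}.
Reachable from 1a805f1: {1a805f1, 4f652ed, f89c464}.
In 037dc25's history but not 1a805f1's: {037dc25, 4778ed8, 540d3b5, 5852fe3, 6db8bf2, 9336b19, a3eb0e1, f2b8d54} — 8 commits.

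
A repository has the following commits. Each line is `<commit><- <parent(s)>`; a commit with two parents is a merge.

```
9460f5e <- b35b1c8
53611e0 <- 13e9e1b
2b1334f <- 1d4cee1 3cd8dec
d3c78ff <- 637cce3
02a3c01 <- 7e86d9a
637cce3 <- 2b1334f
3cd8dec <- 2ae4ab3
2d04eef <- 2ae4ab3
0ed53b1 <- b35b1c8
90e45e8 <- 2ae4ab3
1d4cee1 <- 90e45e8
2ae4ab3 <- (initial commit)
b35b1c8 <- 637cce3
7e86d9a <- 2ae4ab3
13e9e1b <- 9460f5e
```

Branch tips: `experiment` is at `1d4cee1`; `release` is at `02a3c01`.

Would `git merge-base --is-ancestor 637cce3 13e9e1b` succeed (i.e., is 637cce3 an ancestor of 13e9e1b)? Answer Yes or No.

Ancestors of 13e9e1b (commits reachable by following parents): {13e9e1b, 1d4cee1, 2ae4ab3, 2b1334f, 3cd8dec, 637cce3, 90e45e8, 9460f5e, b35b1c8}.
637cce3 is in that set, so it is an ancestor of 13e9e1b.

Yes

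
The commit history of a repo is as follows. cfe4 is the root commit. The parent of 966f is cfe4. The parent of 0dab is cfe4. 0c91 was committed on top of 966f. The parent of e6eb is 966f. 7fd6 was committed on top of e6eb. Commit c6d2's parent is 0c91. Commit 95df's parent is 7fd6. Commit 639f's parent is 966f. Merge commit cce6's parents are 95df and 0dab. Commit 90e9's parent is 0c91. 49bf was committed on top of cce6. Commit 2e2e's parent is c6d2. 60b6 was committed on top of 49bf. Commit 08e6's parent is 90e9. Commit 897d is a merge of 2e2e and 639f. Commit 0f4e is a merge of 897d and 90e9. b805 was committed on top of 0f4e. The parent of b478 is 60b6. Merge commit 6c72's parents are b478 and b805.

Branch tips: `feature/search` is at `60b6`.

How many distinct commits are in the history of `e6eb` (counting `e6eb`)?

3

Walking parent pointers from e6eb: reachable set = {966f, cfe4, e6eb}.
That is 3 commits.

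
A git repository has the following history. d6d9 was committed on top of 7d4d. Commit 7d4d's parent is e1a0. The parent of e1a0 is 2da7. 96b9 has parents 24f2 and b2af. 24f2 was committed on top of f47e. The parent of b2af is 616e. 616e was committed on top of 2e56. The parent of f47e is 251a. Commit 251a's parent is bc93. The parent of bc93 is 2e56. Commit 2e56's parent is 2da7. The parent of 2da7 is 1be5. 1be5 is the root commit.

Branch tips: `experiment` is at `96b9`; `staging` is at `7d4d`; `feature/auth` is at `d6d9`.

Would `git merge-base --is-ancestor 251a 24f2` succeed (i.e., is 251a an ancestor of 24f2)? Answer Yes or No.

Ancestors of 24f2 (commits reachable by following parents): {1be5, 24f2, 251a, 2da7, 2e56, bc93, f47e}.
251a is in that set, so it is an ancestor of 24f2.

Yes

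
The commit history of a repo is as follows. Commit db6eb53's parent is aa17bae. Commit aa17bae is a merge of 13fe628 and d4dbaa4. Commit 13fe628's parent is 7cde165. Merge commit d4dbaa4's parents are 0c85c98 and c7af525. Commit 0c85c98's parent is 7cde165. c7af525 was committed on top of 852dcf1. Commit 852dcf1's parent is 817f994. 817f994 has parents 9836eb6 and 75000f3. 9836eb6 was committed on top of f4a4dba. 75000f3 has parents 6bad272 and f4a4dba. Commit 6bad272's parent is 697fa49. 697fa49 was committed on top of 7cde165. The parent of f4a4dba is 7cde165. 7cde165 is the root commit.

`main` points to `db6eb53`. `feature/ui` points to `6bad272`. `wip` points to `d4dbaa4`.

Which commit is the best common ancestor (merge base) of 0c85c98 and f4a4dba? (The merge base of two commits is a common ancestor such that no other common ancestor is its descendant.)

Ancestors of 0c85c98: {0c85c98, 7cde165}.
Ancestors of f4a4dba: {7cde165, f4a4dba}.
Common ancestors: {7cde165}.
The only common ancestor is 7cde165, so it is the merge base.

7cde165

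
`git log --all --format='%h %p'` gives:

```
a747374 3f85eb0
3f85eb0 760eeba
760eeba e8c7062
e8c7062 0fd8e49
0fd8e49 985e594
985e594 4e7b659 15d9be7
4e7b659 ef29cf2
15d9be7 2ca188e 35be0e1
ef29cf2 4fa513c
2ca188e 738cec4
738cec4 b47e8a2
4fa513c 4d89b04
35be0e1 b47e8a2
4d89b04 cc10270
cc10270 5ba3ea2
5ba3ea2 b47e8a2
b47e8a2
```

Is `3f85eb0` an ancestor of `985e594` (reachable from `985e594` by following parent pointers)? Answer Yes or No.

No

Ancestors of 985e594: {15d9be7, 2ca188e, 35be0e1, 4d89b04, 4e7b659, 4fa513c, 5ba3ea2, 738cec4, 985e594, b47e8a2, cc10270, ef29cf2}.
3f85eb0 is not in that set, so it is not an ancestor of 985e594.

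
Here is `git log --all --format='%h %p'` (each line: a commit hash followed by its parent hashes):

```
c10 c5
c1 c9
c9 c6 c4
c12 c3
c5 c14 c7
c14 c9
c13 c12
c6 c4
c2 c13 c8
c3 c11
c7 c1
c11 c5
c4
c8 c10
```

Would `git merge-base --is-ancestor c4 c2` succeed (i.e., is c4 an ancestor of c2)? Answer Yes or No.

Ancestors of c2 (commits reachable by following parents): {c1, c10, c11, c12, c13, c14, c2, c3, c4, c5, c6, c7, c8, c9}.
c4 is in that set, so it is an ancestor of c2.

Yes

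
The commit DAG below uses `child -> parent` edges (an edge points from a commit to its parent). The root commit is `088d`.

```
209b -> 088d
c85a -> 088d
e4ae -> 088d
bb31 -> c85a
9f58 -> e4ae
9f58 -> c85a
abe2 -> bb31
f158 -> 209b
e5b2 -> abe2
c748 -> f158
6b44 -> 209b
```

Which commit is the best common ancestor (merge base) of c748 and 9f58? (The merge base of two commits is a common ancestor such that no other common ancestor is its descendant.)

088d

Ancestors of c748: {088d, 209b, c748, f158}.
Ancestors of 9f58: {088d, 9f58, c85a, e4ae}.
Common ancestors: {088d}.
The only common ancestor is 088d, so it is the merge base.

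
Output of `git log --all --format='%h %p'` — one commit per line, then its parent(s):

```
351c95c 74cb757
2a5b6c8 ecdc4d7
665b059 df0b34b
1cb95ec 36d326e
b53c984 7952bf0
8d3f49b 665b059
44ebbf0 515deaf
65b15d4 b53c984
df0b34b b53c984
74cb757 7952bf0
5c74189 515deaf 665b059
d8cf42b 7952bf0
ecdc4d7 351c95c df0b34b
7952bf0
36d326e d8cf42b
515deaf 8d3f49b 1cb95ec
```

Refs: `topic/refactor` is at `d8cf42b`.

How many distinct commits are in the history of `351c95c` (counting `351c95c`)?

3

Walking parent pointers from 351c95c: reachable set = {351c95c, 74cb757, 7952bf0}.
That is 3 commits.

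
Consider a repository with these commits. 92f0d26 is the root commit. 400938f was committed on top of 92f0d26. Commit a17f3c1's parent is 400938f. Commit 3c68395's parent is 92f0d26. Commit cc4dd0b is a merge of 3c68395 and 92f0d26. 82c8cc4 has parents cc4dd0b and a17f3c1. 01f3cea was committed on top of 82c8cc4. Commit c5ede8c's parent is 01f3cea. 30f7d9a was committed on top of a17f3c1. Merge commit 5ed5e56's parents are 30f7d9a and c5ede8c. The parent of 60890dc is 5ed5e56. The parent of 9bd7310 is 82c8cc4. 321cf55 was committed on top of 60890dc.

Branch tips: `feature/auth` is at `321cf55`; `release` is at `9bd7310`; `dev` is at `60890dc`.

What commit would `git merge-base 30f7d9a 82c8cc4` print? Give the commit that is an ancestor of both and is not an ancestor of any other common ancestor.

a17f3c1

Ancestors of 30f7d9a: {30f7d9a, 400938f, 92f0d26, a17f3c1}.
Ancestors of 82c8cc4: {3c68395, 400938f, 82c8cc4, 92f0d26, a17f3c1, cc4dd0b}.
Common ancestors: {400938f, 92f0d26, a17f3c1}.
Among these, a17f3c1 is not an ancestor of any other common ancestor — it is the merge base.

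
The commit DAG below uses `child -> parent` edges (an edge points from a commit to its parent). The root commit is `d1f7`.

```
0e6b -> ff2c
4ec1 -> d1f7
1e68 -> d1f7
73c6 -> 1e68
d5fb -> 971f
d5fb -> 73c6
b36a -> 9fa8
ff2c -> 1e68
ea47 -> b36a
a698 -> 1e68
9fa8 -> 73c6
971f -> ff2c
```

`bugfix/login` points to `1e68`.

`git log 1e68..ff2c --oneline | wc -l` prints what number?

1

Reachable from ff2c: {1e68, d1f7, ff2c}.
Reachable from 1e68: {1e68, d1f7}.
In ff2c's history but not 1e68's: {ff2c} — 1 commit.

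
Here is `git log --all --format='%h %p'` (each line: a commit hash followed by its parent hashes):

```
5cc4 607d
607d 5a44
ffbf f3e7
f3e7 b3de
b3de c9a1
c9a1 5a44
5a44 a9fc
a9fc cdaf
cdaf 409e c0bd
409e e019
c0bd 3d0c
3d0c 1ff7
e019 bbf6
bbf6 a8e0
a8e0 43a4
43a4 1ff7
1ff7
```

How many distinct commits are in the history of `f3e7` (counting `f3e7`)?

14

Walking parent pointers from f3e7: reachable set = {1ff7, 3d0c, 409e, 43a4, 5a44, a8e0, a9fc, b3de, bbf6, c0bd, c9a1, cdaf, e019, f3e7}.
That is 14 commits.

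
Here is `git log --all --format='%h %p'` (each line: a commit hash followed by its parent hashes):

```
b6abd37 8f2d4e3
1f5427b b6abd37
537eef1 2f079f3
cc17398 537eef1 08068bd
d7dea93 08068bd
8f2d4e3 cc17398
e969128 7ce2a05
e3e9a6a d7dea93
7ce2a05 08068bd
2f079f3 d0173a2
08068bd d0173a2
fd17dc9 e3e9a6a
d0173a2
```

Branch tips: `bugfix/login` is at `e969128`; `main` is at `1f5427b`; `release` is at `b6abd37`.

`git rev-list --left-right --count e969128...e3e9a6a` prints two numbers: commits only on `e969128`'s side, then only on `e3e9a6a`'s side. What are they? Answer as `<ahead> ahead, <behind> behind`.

2 ahead, 2 behind

Reachable from e969128: {08068bd, 7ce2a05, d0173a2, e969128}.
Reachable from e3e9a6a: {08068bd, d0173a2, d7dea93, e3e9a6a}.
Only in e969128's history (ahead): {7ce2a05, e969128} — 2.
Only in e3e9a6a's history (behind): {d7dea93, e3e9a6a} — 2.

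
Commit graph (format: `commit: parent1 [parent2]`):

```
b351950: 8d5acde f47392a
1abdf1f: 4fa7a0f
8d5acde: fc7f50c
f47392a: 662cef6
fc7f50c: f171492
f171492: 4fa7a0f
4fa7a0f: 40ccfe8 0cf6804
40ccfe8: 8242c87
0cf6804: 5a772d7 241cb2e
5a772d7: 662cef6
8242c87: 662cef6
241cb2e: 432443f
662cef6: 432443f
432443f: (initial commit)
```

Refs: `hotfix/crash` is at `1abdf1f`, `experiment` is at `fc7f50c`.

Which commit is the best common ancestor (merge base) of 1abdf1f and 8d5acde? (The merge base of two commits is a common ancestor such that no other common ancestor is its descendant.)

Ancestors of 1abdf1f: {0cf6804, 1abdf1f, 241cb2e, 40ccfe8, 432443f, 4fa7a0f, 5a772d7, 662cef6, 8242c87}.
Ancestors of 8d5acde: {0cf6804, 241cb2e, 40ccfe8, 432443f, 4fa7a0f, 5a772d7, 662cef6, 8242c87, 8d5acde, f171492, fc7f50c}.
Common ancestors: {0cf6804, 241cb2e, 40ccfe8, 432443f, 4fa7a0f, 5a772d7, 662cef6, 8242c87}.
Among these, 4fa7a0f is not an ancestor of any other common ancestor — it is the merge base.

4fa7a0f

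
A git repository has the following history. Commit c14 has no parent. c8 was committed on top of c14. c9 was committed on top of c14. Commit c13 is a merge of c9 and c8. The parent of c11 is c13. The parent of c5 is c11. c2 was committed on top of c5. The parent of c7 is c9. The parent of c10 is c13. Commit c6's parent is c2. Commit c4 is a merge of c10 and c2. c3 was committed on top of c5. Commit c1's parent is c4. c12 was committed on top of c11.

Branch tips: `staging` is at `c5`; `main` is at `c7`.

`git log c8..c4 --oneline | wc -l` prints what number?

Reachable from c4: {c10, c11, c13, c14, c2, c4, c5, c8, c9}.
Reachable from c8: {c14, c8}.
In c4's history but not c8's: {c10, c11, c13, c2, c4, c5, c9} — 7 commits.

7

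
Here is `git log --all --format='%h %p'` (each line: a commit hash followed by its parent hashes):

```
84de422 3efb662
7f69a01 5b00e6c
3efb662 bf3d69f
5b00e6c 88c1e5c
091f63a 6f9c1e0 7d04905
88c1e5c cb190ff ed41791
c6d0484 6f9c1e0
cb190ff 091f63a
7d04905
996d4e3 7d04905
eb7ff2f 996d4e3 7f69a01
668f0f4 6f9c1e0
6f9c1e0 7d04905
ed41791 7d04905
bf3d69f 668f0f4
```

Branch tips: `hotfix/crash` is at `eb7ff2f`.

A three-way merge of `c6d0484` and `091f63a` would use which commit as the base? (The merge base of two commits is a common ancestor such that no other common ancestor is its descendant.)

Ancestors of c6d0484: {6f9c1e0, 7d04905, c6d0484}.
Ancestors of 091f63a: {091f63a, 6f9c1e0, 7d04905}.
Common ancestors: {6f9c1e0, 7d04905}.
Among these, 6f9c1e0 is not an ancestor of any other common ancestor — it is the merge base.

6f9c1e0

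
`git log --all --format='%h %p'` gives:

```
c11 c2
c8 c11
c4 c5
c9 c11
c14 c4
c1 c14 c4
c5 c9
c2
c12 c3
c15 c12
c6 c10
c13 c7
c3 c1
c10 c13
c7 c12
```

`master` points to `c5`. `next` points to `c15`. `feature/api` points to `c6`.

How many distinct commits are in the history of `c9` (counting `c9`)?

3

Walking parent pointers from c9: reachable set = {c11, c2, c9}.
That is 3 commits.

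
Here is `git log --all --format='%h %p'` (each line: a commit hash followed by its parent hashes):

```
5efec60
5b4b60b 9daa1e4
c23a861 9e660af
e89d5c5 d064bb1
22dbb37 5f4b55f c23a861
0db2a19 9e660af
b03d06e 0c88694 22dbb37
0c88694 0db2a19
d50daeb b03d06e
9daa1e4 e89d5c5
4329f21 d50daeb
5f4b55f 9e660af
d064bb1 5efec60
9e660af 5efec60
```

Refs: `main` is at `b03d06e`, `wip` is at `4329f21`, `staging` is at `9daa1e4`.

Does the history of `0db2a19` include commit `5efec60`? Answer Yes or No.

Yes

Ancestors of 0db2a19 (commits reachable by following parents): {0db2a19, 5efec60, 9e660af}.
5efec60 is in that set, so it is an ancestor of 0db2a19.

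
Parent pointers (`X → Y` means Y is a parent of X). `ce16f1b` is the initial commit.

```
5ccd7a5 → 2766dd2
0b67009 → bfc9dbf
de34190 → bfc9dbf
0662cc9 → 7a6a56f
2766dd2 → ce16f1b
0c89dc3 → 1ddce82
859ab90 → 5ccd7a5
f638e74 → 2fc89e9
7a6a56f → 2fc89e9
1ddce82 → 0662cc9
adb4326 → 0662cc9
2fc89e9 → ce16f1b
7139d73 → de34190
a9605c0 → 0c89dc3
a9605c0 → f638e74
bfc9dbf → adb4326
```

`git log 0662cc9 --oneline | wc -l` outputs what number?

4

Walking parent pointers from 0662cc9: reachable set = {0662cc9, 2fc89e9, 7a6a56f, ce16f1b}.
That is 4 commits.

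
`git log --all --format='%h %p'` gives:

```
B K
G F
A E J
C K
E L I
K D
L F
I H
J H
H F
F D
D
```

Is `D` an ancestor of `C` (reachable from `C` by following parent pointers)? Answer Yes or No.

Ancestors of C (commits reachable by following parents): {C, D, K}.
D is in that set, so it is an ancestor of C.

Yes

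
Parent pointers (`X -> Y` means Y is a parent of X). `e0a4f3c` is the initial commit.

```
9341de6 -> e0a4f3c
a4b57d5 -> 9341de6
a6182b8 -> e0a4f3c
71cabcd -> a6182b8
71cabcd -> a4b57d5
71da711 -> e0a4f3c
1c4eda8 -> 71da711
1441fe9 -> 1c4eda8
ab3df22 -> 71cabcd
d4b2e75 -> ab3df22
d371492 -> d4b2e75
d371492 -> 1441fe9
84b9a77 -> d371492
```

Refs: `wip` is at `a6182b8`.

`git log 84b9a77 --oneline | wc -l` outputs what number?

Walking parent pointers from 84b9a77: reachable set = {1441fe9, 1c4eda8, 71cabcd, 71da711, 84b9a77, 9341de6, a4b57d5, a6182b8, ab3df22, d371492, d4b2e75, e0a4f3c}.
That is 12 commits.

12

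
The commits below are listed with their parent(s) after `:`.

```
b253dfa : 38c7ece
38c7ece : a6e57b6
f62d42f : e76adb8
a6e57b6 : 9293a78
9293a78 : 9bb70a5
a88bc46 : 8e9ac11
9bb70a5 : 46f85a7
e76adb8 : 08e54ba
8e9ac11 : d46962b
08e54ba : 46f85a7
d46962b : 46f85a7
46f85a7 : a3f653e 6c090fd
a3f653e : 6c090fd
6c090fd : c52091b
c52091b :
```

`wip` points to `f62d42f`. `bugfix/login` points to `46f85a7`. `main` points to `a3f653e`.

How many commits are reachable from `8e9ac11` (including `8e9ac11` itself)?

Walking parent pointers from 8e9ac11: reachable set = {46f85a7, 6c090fd, 8e9ac11, a3f653e, c52091b, d46962b}.
That is 6 commits.

6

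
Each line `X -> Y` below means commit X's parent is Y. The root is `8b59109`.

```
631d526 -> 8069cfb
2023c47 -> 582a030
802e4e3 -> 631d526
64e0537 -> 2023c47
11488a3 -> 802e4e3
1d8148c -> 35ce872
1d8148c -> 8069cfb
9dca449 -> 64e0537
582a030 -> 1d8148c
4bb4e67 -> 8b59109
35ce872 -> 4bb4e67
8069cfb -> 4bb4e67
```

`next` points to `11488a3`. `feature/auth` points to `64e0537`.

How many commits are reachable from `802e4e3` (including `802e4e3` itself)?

Walking parent pointers from 802e4e3: reachable set = {4bb4e67, 631d526, 802e4e3, 8069cfb, 8b59109}.
That is 5 commits.

5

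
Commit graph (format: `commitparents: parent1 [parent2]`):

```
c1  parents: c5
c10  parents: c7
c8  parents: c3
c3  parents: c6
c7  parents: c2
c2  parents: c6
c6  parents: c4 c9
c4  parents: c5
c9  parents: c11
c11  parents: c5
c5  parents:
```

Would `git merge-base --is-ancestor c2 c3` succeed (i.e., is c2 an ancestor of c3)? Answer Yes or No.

Ancestors of c3: {c11, c3, c4, c5, c6, c9}.
c2 is not in that set, so it is not an ancestor of c3.

No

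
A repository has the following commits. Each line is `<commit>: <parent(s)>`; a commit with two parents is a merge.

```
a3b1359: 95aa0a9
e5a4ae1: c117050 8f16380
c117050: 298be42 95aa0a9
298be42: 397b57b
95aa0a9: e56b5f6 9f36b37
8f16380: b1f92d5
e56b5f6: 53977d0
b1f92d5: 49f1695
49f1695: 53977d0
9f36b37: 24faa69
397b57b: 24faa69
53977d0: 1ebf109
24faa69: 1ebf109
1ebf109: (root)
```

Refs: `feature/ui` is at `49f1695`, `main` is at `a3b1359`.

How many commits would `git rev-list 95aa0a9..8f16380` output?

Reachable from 8f16380: {1ebf109, 49f1695, 53977d0, 8f16380, b1f92d5}.
Reachable from 95aa0a9: {1ebf109, 24faa69, 53977d0, 95aa0a9, 9f36b37, e56b5f6}.
In 8f16380's history but not 95aa0a9's: {49f1695, 8f16380, b1f92d5} — 3 commits.

3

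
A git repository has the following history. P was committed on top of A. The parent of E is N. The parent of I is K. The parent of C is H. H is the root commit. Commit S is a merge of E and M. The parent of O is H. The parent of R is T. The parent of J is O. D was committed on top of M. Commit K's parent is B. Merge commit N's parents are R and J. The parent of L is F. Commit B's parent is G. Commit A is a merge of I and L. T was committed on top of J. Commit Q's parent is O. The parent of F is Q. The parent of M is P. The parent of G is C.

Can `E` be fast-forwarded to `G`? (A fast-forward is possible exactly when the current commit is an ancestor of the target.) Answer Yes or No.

No

A fast-forward from E to G is possible iff E is an ancestor of G.
Ancestors of G: {C, G, H}.
E is not among them, so fast-forward is not possible.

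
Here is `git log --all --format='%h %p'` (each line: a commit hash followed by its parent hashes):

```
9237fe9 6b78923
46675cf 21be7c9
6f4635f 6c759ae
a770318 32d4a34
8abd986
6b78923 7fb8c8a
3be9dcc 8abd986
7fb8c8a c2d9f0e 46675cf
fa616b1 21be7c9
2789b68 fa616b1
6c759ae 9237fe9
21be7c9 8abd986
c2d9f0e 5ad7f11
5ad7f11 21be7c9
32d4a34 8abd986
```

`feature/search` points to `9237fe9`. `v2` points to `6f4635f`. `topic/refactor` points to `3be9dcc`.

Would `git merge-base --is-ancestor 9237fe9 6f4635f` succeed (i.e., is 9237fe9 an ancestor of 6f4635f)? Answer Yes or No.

Yes

Ancestors of 6f4635f (commits reachable by following parents): {21be7c9, 46675cf, 5ad7f11, 6b78923, 6c759ae, 6f4635f, 7fb8c8a, 8abd986, 9237fe9, c2d9f0e}.
9237fe9 is in that set, so it is an ancestor of 6f4635f.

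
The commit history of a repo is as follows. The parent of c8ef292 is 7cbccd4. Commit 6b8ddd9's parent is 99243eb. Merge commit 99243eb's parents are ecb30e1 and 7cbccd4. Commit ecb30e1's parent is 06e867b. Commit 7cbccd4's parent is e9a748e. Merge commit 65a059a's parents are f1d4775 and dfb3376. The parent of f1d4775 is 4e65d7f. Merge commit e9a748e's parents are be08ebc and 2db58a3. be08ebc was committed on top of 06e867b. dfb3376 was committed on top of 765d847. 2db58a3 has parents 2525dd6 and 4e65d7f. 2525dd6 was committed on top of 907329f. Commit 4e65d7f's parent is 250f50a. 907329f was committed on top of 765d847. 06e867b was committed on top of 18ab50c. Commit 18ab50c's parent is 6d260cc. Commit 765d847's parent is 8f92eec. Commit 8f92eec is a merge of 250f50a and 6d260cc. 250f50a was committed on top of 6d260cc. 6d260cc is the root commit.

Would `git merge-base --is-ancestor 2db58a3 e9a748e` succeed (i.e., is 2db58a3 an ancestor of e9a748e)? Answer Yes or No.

Yes

Ancestors of e9a748e (commits reachable by following parents): {06e867b, 18ab50c, 250f50a, 2525dd6, 2db58a3, 4e65d7f, 6d260cc, 765d847, 8f92eec, 907329f, be08ebc, e9a748e}.
2db58a3 is in that set, so it is an ancestor of e9a748e.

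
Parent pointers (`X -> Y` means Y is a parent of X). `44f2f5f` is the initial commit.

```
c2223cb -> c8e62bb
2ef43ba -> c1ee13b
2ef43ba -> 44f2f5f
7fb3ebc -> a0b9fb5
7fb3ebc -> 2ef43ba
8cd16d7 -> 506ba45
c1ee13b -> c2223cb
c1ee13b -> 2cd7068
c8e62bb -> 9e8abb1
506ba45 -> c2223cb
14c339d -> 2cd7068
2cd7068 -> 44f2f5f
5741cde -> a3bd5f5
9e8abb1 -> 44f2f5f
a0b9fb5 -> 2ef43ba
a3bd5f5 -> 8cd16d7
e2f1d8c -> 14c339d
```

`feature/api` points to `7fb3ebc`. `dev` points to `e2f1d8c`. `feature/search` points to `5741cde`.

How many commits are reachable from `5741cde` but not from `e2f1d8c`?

7

Reachable from 5741cde: {44f2f5f, 506ba45, 5741cde, 8cd16d7, 9e8abb1, a3bd5f5, c2223cb, c8e62bb}.
Reachable from e2f1d8c: {14c339d, 2cd7068, 44f2f5f, e2f1d8c}.
In 5741cde's history but not e2f1d8c's: {506ba45, 5741cde, 8cd16d7, 9e8abb1, a3bd5f5, c2223cb, c8e62bb} — 7 commits.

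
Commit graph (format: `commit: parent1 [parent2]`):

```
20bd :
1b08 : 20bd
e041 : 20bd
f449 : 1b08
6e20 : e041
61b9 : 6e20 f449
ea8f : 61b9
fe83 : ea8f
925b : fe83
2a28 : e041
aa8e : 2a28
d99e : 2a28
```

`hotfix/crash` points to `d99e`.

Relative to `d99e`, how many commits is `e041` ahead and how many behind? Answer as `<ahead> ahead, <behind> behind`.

Reachable from e041: {20bd, e041}.
Reachable from d99e: {20bd, 2a28, d99e, e041}.
Only in e041's history (ahead): {} — 0.
Only in d99e's history (behind): {2a28, d99e} — 2.

0 ahead, 2 behind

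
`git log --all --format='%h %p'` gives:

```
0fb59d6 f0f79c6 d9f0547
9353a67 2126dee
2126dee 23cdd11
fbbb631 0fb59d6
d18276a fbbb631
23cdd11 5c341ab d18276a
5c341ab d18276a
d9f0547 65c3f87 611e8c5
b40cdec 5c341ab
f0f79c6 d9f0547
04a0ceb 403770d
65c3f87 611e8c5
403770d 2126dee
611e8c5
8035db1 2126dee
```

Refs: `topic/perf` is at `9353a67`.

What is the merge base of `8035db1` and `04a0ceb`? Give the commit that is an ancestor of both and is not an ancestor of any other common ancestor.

2126dee

Ancestors of 8035db1: {0fb59d6, 2126dee, 23cdd11, 5c341ab, 611e8c5, 65c3f87, 8035db1, d18276a, d9f0547, f0f79c6, fbbb631}.
Ancestors of 04a0ceb: {04a0ceb, 0fb59d6, 2126dee, 23cdd11, 403770d, 5c341ab, 611e8c5, 65c3f87, d18276a, d9f0547, f0f79c6, fbbb631}.
Common ancestors: {0fb59d6, 2126dee, 23cdd11, 5c341ab, 611e8c5, 65c3f87, d18276a, d9f0547, f0f79c6, fbbb631}.
Among these, 2126dee is not an ancestor of any other common ancestor — it is the merge base.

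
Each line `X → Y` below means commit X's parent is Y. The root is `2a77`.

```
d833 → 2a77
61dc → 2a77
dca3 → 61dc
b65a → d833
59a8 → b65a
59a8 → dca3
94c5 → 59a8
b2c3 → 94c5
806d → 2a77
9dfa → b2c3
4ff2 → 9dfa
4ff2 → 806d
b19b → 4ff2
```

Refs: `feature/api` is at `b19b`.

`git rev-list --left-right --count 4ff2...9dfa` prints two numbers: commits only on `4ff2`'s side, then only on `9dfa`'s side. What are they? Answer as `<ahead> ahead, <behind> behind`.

Reachable from 4ff2: {2a77, 4ff2, 59a8, 61dc, 806d, 94c5, 9dfa, b2c3, b65a, d833, dca3}.
Reachable from 9dfa: {2a77, 59a8, 61dc, 94c5, 9dfa, b2c3, b65a, d833, dca3}.
Only in 4ff2's history (ahead): {4ff2, 806d} — 2.
Only in 9dfa's history (behind): {} — 0.

2 ahead, 0 behind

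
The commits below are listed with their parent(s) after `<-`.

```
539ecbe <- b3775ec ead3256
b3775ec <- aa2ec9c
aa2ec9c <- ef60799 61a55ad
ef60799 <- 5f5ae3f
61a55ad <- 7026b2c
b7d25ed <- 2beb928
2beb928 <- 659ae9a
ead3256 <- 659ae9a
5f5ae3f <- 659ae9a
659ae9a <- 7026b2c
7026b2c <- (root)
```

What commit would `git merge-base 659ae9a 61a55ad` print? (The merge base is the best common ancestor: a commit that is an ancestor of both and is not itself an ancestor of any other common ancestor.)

Ancestors of 659ae9a: {659ae9a, 7026b2c}.
Ancestors of 61a55ad: {61a55ad, 7026b2c}.
Common ancestors: {7026b2c}.
The only common ancestor is 7026b2c, so it is the merge base.

7026b2c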